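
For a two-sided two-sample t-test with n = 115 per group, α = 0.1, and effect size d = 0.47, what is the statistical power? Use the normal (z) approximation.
Power ≈ 0.97

Power calculation (two-sample t-test, normal approximation):
z_β = d · √(n/2) - z_{α/2}
z_β = 0.47 · √(115/2) - 1.645
z_β = 0.47 · 7.583 - 1.645
z_β = 1.919

Power = Φ(z_β) = Φ(1.919) ≈ 0.973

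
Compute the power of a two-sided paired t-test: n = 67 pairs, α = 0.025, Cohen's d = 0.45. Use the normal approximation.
Power ≈ 0.93

Power calculation (paired t-test, normal approximation):
z_β = d · √n - z_{α/2}
z_β = 0.45 · √67 - 2.241
z_β = 0.45 · 8.185 - 2.241
z_β = 1.442

Power = Φ(z_β) = Φ(1.442) ≈ 0.925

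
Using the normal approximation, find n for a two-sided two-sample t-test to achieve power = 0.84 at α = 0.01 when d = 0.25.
n = 408 per group

Sample size formula (two-sample t-test, normal approximation):
n = 2 · ((z_{α/2} + z_β) / d)²

z_{α/2} = 2.576 (for α = 0.01, two-sided)
z_β = 0.994 (for power = 0.84)
d = 0.25

n = 2 · ((2.576 + 0.994) / 0.25)²
n = 2 · (14.280)²
n ≈ 407.84
Round up to the next whole number: n = 408 per group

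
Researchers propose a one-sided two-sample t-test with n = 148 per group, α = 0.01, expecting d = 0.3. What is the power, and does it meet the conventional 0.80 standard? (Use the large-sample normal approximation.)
Power ≈ 0.60; the study is underpowered (power < 0.80)

Power calculation (two-sample t-test, normal approximation):
z_β = d · √(n/2) - z_α
z_β = 0.3 · √(148/2) - 2.326
z_β = 0.3 · 8.602 - 2.326
z_β = 0.254

Power = Φ(z_β) = Φ(0.254) ≈ 0.600

Effect size d = 0.3 is small by Cohen's convention (0.2/0.5/0.8).

Threshold: power ≥ 0.80 is conventionally adequate.
Power ≈ 0.60 → the study is underpowered (power < 0.80).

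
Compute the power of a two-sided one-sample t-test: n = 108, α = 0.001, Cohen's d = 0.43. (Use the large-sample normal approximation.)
Power ≈ 0.88

Power calculation (one-sample t-test, normal approximation):
z_β = d · √n - z_{α/2}
z_β = 0.43 · √108 - 3.291
z_β = 0.43 · 10.392 - 3.291
z_β = 1.178

Power = Φ(z_β) = Φ(1.178) ≈ 0.881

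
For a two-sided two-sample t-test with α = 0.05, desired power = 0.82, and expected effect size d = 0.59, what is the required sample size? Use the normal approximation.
n = 48 per group

Sample size formula (two-sample t-test, normal approximation):
n = 2 · ((z_{α/2} + z_β) / d)²

z_{α/2} = 1.960 (for α = 0.05, two-sided)
z_β = 0.915 (for power = 0.82)
d = 0.59

n = 2 · ((1.960 + 0.915) / 0.59)²
n = 2 · (4.873)²
n ≈ 47.49
Round up to the next whole number: n = 48 per group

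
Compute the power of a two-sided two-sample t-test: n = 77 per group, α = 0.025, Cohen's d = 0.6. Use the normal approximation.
Power ≈ 0.93

Power calculation (two-sample t-test, normal approximation):
z_β = d · √(n/2) - z_{α/2}
z_β = 0.6 · √(77/2) - 2.241
z_β = 0.6 · 6.205 - 2.241
z_β = 1.481

Power = Φ(z_β) = Φ(1.481) ≈ 0.931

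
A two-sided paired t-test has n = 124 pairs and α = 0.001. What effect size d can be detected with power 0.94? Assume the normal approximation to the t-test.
d ≈ 0.44

Minimum detectable effect (paired t-test, normal approximation):
d = (z_{α/2} + z_β) / √n
d = (3.291 + 1.555) / √124
d = 4.845 / 11.136
d ≈ 0.44

By Cohen's convention (0.2 small / 0.5 medium / 0.8 large): small effect.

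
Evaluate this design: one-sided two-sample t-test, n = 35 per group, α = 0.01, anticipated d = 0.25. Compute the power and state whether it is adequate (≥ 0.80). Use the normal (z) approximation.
Power ≈ 0.10; the study is underpowered (power < 0.80)

Power calculation (two-sample t-test, normal approximation):
z_β = d · √(n/2) - z_α
z_β = 0.25 · √(35/2) - 2.326
z_β = 0.25 · 4.183 - 2.326
z_β = -1.281

Power = Φ(z_β) = Φ(-1.281) ≈ 0.100

Effect size d = 0.25 is small by Cohen's convention (0.2/0.5/0.8).

Threshold: power ≥ 0.80 is conventionally adequate.
Power ≈ 0.10 → the study is underpowered (power < 0.80).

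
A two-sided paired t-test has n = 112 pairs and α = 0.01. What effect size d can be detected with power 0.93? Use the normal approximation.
d ≈ 0.38

Minimum detectable effect (paired t-test, normal approximation):
d = (z_{α/2} + z_β) / √n
d = (2.576 + 1.476) / √112
d = 4.052 / 10.583
d ≈ 0.38

By Cohen's convention (0.2 small / 0.5 medium / 0.8 large): small effect.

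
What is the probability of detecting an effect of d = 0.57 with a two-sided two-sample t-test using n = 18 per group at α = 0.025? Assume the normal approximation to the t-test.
Power ≈ 0.30

Power calculation (two-sample t-test, normal approximation):
z_β = d · √(n/2) - z_{α/2}
z_β = 0.57 · √(18/2) - 2.241
z_β = 0.57 · 3.000 - 2.241
z_β = -0.531

Power = Φ(z_β) = Φ(-0.531) ≈ 0.298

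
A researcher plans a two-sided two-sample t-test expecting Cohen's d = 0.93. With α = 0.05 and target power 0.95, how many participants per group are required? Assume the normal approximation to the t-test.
n = 31 per group

Sample size formula (two-sample t-test, normal approximation):
n = 2 · ((z_{α/2} + z_β) / d)²

z_{α/2} = 1.960 (for α = 0.05, two-sided)
z_β = 1.645 (for power = 0.95)
d = 0.93

n = 2 · ((1.960 + 1.645) / 0.93)²
n = 2 · (3.876)²
n ≈ 30.05
Round up to the next whole number: n = 31 per group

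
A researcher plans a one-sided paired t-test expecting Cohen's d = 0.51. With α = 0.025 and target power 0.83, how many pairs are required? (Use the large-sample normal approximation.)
n = 33 pairs

Sample size formula (paired t-test, normal approximation):
n = ((z_α + z_β) / d)²

z_α = 1.960 (for α = 0.025, one-sided)
z_β = 0.954 (for power = 0.83)
d = 0.51

n = ((1.960 + 0.954) / 0.51)²
n = (5.714)²
n ≈ 32.65
Round up to the next whole number: n = 33 pairs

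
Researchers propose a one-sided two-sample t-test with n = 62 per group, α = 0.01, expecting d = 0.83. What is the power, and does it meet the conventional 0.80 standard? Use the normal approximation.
Power ≈ 0.99; the study is adequately powered (power ≥ 0.80)

Power calculation (two-sample t-test, normal approximation):
z_β = d · √(n/2) - z_α
z_β = 0.83 · √(62/2) - 2.326
z_β = 0.83 · 5.568 - 2.326
z_β = 2.295

Power = Φ(z_β) = Φ(2.295) ≈ 0.989

Effect size d = 0.83 is large by Cohen's convention (0.2/0.5/0.8).

Threshold: power ≥ 0.80 is conventionally adequate.
Power ≈ 0.99 → the study is adequately powered (power ≥ 0.80).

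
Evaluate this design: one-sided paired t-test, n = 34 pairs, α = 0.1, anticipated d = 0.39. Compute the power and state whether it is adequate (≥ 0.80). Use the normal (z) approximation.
Power ≈ 0.84; the study is adequately powered (power ≥ 0.80)

Power calculation (paired t-test, normal approximation):
z_β = d · √n - z_α
z_β = 0.39 · √34 - 1.282
z_β = 0.39 · 5.831 - 1.282
z_β = 0.993

Power = Φ(z_β) = Φ(0.993) ≈ 0.840

Effect size d = 0.39 is small by Cohen's convention (0.2/0.5/0.8).

Threshold: power ≥ 0.80 is conventionally adequate.
Power ≈ 0.84 → the study is adequately powered (power ≥ 0.80).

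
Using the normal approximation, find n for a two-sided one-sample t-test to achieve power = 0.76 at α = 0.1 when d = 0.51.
n = 22

Sample size formula (one-sample t-test, normal approximation):
n = ((z_{α/2} + z_β) / d)²

z_{α/2} = 1.645 (for α = 0.1, two-sided)
z_β = 0.706 (for power = 0.76)
d = 0.51

n = ((1.645 + 0.706) / 0.51)²
n = (4.610)²
n ≈ 21.25
Round up to the next whole number: n = 22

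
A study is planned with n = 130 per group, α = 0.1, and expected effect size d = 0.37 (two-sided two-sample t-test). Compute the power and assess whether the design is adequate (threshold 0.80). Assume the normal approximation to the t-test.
Power ≈ 0.91; the study is adequately powered (power ≥ 0.80)

Power calculation (two-sample t-test, normal approximation):
z_β = d · √(n/2) - z_{α/2}
z_β = 0.37 · √(130/2) - 1.645
z_β = 0.37 · 8.062 - 1.645
z_β = 1.338

Power = Φ(z_β) = Φ(1.338) ≈ 0.910

Effect size d = 0.37 is small by Cohen's convention (0.2/0.5/0.8).

Threshold: power ≥ 0.80 is conventionally adequate.
Power ≈ 0.91 → the study is adequately powered (power ≥ 0.80).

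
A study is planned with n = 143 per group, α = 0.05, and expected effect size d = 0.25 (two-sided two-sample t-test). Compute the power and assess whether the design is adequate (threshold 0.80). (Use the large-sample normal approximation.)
Power ≈ 0.56; the study is underpowered (power < 0.80)

Power calculation (two-sample t-test, normal approximation):
z_β = d · √(n/2) - z_{α/2}
z_β = 0.25 · √(143/2) - 1.960
z_β = 0.25 · 8.456 - 1.960
z_β = 0.154

Power = Φ(z_β) = Φ(0.154) ≈ 0.561

Effect size d = 0.25 is small by Cohen's convention (0.2/0.5/0.8).

Threshold: power ≥ 0.80 is conventionally adequate.
Power ≈ 0.56 → the study is underpowered (power < 0.80).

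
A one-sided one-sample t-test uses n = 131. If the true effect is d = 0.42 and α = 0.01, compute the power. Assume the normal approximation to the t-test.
Power ≈ 0.99

Power calculation (one-sample t-test, normal approximation):
z_β = d · √n - z_α
z_β = 0.42 · √131 - 2.326
z_β = 0.42 · 11.446 - 2.326
z_β = 2.481

Power = Φ(z_β) = Φ(2.481) ≈ 0.993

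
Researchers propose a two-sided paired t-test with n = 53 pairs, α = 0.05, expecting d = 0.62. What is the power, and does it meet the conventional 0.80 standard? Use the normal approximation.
Power ≈ 0.99; the study is adequately powered (power ≥ 0.80)

Power calculation (paired t-test, normal approximation):
z_β = d · √n - z_{α/2}
z_β = 0.62 · √53 - 1.960
z_β = 0.62 · 7.280 - 1.960
z_β = 2.554

Power = Φ(z_β) = Φ(2.554) ≈ 0.995

Effect size d = 0.62 is medium by Cohen's convention (0.2/0.5/0.8).

Threshold: power ≥ 0.80 is conventionally adequate.
Power ≈ 0.99 → the study is adequately powered (power ≥ 0.80).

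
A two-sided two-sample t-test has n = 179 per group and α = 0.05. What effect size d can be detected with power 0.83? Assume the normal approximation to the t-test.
d ≈ 0.31

Minimum detectable effect (two-sample t-test, normal approximation):
d = (z_{α/2} + z_β) / √(n/2)
d = (1.960 + 0.954) / √(179/2)
d = 2.914 / 9.460
d ≈ 0.31

By Cohen's convention (0.2 small / 0.5 medium / 0.8 large): small effect.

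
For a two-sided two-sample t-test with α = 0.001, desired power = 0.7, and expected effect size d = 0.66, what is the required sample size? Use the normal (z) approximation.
n = 67 per group

Sample size formula (two-sample t-test, normal approximation):
n = 2 · ((z_{α/2} + z_β) / d)²

z_{α/2} = 3.291 (for α = 0.001, two-sided)
z_β = 0.524 (for power = 0.7)
d = 0.66

n = 2 · ((3.291 + 0.524) / 0.66)²
n = 2 · (5.780)²
n ≈ 66.82
Round up to the next whole number: n = 67 per group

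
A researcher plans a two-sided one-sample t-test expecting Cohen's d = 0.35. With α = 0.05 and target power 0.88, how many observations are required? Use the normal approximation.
n = 81

Sample size formula (one-sample t-test, normal approximation):
n = ((z_{α/2} + z_β) / d)²

z_{α/2} = 1.960 (for α = 0.05, two-sided)
z_β = 1.175 (for power = 0.88)
d = 0.35

n = ((1.960 + 1.175) / 0.35)²
n = (8.957)²
n ≈ 80.23
Round up to the next whole number: n = 81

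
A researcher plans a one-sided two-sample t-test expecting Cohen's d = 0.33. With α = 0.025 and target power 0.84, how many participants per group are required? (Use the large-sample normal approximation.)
n = 161 per group

Sample size formula (two-sample t-test, normal approximation):
n = 2 · ((z_α + z_β) / d)²

z_α = 1.960 (for α = 0.025, one-sided)
z_β = 0.994 (for power = 0.84)
d = 0.33

n = 2 · ((1.960 + 0.994) / 0.33)²
n = 2 · (8.952)²
n ≈ 160.28
Round up to the next whole number: n = 161 per group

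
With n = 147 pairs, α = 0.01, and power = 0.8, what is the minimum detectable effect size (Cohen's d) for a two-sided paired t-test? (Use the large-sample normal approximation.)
d ≈ 0.28

Minimum detectable effect (paired t-test, normal approximation):
d = (z_{α/2} + z_β) / √n
d = (2.576 + 0.842) / √147
d = 3.417 / 12.124
d ≈ 0.28

By Cohen's convention (0.2 small / 0.5 medium / 0.8 large): small effect.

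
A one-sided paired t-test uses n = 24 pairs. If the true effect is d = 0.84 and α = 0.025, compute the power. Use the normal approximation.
Power ≈ 0.98

Power calculation (paired t-test, normal approximation):
z_β = d · √n - z_α
z_β = 0.84 · √24 - 1.960
z_β = 0.84 · 4.899 - 1.960
z_β = 2.155

Power = Φ(z_β) = Φ(2.155) ≈ 0.984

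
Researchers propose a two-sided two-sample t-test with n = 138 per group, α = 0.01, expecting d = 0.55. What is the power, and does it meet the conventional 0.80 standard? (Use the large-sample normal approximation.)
Power ≈ 0.98; the study is adequately powered (power ≥ 0.80)

Power calculation (two-sample t-test, normal approximation):
z_β = d · √(n/2) - z_{α/2}
z_β = 0.55 · √(138/2) - 2.576
z_β = 0.55 · 8.307 - 2.576
z_β = 1.993

Power = Φ(z_β) = Φ(1.993) ≈ 0.977

Effect size d = 0.55 is medium by Cohen's convention (0.2/0.5/0.8).

Threshold: power ≥ 0.80 is conventionally adequate.
Power ≈ 0.98 → the study is adequately powered (power ≥ 0.80).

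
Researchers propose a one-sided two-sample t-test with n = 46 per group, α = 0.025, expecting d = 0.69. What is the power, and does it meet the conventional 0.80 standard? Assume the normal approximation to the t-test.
Power ≈ 0.91; the study is adequately powered (power ≥ 0.80)

Power calculation (two-sample t-test, normal approximation):
z_β = d · √(n/2) - z_α
z_β = 0.69 · √(46/2) - 1.960
z_β = 0.69 · 4.796 - 1.960
z_β = 1.349

Power = Φ(z_β) = Φ(1.349) ≈ 0.911

Effect size d = 0.69 is medium by Cohen's convention (0.2/0.5/0.8).

Threshold: power ≥ 0.80 is conventionally adequate.
Power ≈ 0.91 → the study is adequately powered (power ≥ 0.80).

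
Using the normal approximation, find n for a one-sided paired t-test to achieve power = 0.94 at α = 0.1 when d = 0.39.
n = 53 pairs

Sample size formula (paired t-test, normal approximation):
n = ((z_α + z_β) / d)²

z_α = 1.282 (for α = 0.1, one-sided)
z_β = 1.555 (for power = 0.94)
d = 0.39

n = ((1.282 + 1.555) / 0.39)²
n = (7.274)²
n ≈ 52.91
Round up to the next whole number: n = 53 pairs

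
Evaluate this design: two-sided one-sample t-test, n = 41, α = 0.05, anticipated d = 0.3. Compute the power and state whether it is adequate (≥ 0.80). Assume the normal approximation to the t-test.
Power ≈ 0.48; the study is underpowered (power < 0.80)

Power calculation (one-sample t-test, normal approximation):
z_β = d · √n - z_{α/2}
z_β = 0.3 · √41 - 1.960
z_β = 0.3 · 6.403 - 1.960
z_β = -0.039

Power = Φ(z_β) = Φ(-0.039) ≈ 0.484

Effect size d = 0.3 is small by Cohen's convention (0.2/0.5/0.8).

Threshold: power ≥ 0.80 is conventionally adequate.
Power ≈ 0.48 → the study is underpowered (power < 0.80).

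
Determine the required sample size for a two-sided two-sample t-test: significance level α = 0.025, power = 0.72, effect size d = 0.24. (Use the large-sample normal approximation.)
n = 277 per group

Sample size formula (two-sample t-test, normal approximation):
n = 2 · ((z_{α/2} + z_β) / d)²

z_{α/2} = 2.241 (for α = 0.025, two-sided)
z_β = 0.583 (for power = 0.72)
d = 0.24

n = 2 · ((2.241 + 0.583) / 0.24)²
n = 2 · (11.767)²
n ≈ 276.92
Round up to the next whole number: n = 277 per group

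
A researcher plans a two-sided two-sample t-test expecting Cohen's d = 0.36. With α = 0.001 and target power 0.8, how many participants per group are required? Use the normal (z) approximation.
n = 264 per group

Sample size formula (two-sample t-test, normal approximation):
n = 2 · ((z_{α/2} + z_β) / d)²

z_{α/2} = 3.291 (for α = 0.001, two-sided)
z_β = 0.842 (for power = 0.8)
d = 0.36

n = 2 · ((3.291 + 0.842) / 0.36)²
n = 2 · (11.481)²
n ≈ 263.63
Round up to the next whole number: n = 264 per group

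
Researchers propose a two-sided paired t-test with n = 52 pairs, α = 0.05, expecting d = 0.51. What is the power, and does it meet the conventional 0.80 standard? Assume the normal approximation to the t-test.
Power ≈ 0.96; the study is adequately powered (power ≥ 0.80)

Power calculation (paired t-test, normal approximation):
z_β = d · √n - z_{α/2}
z_β = 0.51 · √52 - 1.960
z_β = 0.51 · 7.211 - 1.960
z_β = 1.718

Power = Φ(z_β) = Φ(1.718) ≈ 0.957

Effect size d = 0.51 is medium by Cohen's convention (0.2/0.5/0.8).

Threshold: power ≥ 0.80 is conventionally adequate.
Power ≈ 0.96 → the study is adequately powered (power ≥ 0.80).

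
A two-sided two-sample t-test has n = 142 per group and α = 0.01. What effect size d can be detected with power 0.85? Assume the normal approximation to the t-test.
d ≈ 0.43

Minimum detectable effect (two-sample t-test, normal approximation):
d = (z_{α/2} + z_β) / √(n/2)
d = (2.576 + 1.036) / √(142/2)
d = 3.612 / 8.426
d ≈ 0.43

By Cohen's convention (0.2 small / 0.5 medium / 0.8 large): small effect.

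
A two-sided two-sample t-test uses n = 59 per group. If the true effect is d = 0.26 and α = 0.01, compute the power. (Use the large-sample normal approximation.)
Power ≈ 0.12

Power calculation (two-sample t-test, normal approximation):
z_β = d · √(n/2) - z_{α/2}
z_β = 0.26 · √(59/2) - 2.576
z_β = 0.26 · 5.431 - 2.576
z_β = -1.164

Power = Φ(z_β) = Φ(-1.164) ≈ 0.122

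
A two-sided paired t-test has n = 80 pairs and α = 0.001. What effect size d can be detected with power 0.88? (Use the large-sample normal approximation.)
d ≈ 0.50

Minimum detectable effect (paired t-test, normal approximation):
d = (z_{α/2} + z_β) / √n
d = (3.291 + 1.175) / √80
d = 4.466 / 8.944
d ≈ 0.50

By Cohen's convention (0.2 small / 0.5 medium / 0.8 large): medium effect.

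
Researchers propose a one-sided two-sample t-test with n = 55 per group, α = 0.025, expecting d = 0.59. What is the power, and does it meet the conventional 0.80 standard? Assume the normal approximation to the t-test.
Power ≈ 0.87; the study is adequately powered (power ≥ 0.80)

Power calculation (two-sample t-test, normal approximation):
z_β = d · √(n/2) - z_α
z_β = 0.59 · √(55/2) - 1.960
z_β = 0.59 · 5.244 - 1.960
z_β = 1.134

Power = Φ(z_β) = Φ(1.134) ≈ 0.872

Effect size d = 0.59 is medium by Cohen's convention (0.2/0.5/0.8).

Threshold: power ≥ 0.80 is conventionally adequate.
Power ≈ 0.87 → the study is adequately powered (power ≥ 0.80).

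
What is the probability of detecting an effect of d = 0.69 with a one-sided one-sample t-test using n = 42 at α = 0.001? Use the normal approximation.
Power ≈ 0.92

Power calculation (one-sample t-test, normal approximation):
z_β = d · √n - z_α
z_β = 0.69 · √42 - 3.090
z_β = 0.69 · 6.481 - 3.090
z_β = 1.381

Power = Φ(z_β) = Φ(1.381) ≈ 0.916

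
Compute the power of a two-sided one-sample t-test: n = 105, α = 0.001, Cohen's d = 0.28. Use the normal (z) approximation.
Power ≈ 0.34

Power calculation (one-sample t-test, normal approximation):
z_β = d · √n - z_{α/2}
z_β = 0.28 · √105 - 3.291
z_β = 0.28 · 10.247 - 3.291
z_β = -0.421

Power = Φ(z_β) = Φ(-0.421) ≈ 0.337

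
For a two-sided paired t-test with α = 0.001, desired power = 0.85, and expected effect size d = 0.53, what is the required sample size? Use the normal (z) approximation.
n = 67 pairs

Sample size formula (paired t-test, normal approximation):
n = ((z_{α/2} + z_β) / d)²

z_{α/2} = 3.291 (for α = 0.001, two-sided)
z_β = 1.036 (for power = 0.85)
d = 0.53

n = ((3.291 + 1.036) / 0.53)²
n = (8.164)²
n ≈ 66.65
Round up to the next whole number: n = 67 pairs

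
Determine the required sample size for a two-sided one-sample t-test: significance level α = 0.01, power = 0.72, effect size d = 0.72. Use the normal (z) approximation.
n = 20

Sample size formula (one-sample t-test, normal approximation):
n = ((z_{α/2} + z_β) / d)²

z_{α/2} = 2.576 (for α = 0.01, two-sided)
z_β = 0.583 (for power = 0.72)
d = 0.72

n = ((2.576 + 0.583) / 0.72)²
n = (4.388)²
n ≈ 19.25
Round up to the next whole number: n = 20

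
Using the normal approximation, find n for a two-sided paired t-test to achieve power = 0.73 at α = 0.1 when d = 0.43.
n = 28 pairs

Sample size formula (paired t-test, normal approximation):
n = ((z_{α/2} + z_β) / d)²

z_{α/2} = 1.645 (for α = 0.1, two-sided)
z_β = 0.613 (for power = 0.73)
d = 0.43

n = ((1.645 + 0.613) / 0.43)²
n = (5.251)²
n ≈ 27.57
Round up to the next whole number: n = 28 pairs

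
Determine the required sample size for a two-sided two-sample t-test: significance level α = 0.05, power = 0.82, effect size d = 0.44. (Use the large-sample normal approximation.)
n = 86 per group

Sample size formula (two-sample t-test, normal approximation):
n = 2 · ((z_{α/2} + z_β) / d)²

z_{α/2} = 1.960 (for α = 0.05, two-sided)
z_β = 0.915 (for power = 0.82)
d = 0.44

n = 2 · ((1.960 + 0.915) / 0.44)²
n = 2 · (6.534)²
n ≈ 85.39
Round up to the next whole number: n = 86 per group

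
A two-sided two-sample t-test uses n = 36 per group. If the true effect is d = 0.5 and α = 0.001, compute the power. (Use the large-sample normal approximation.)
Power ≈ 0.12

Power calculation (two-sample t-test, normal approximation):
z_β = d · √(n/2) - z_{α/2}
z_β = 0.5 · √(36/2) - 3.291
z_β = 0.5 · 4.243 - 3.291
z_β = -1.169

Power = Φ(z_β) = Φ(-1.169) ≈ 0.121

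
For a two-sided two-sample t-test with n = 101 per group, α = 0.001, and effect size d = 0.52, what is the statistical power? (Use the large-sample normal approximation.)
Power ≈ 0.66

Power calculation (two-sample t-test, normal approximation):
z_β = d · √(n/2) - z_{α/2}
z_β = 0.52 · √(101/2) - 3.291
z_β = 0.52 · 7.106 - 3.291
z_β = 0.405

Power = Φ(z_β) = Φ(0.405) ≈ 0.657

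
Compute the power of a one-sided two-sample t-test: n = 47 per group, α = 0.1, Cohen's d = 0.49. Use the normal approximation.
Power ≈ 0.86

Power calculation (two-sample t-test, normal approximation):
z_β = d · √(n/2) - z_α
z_β = 0.49 · √(47/2) - 1.282
z_β = 0.49 · 4.848 - 1.282
z_β = 1.094

Power = Φ(z_β) = Φ(1.094) ≈ 0.863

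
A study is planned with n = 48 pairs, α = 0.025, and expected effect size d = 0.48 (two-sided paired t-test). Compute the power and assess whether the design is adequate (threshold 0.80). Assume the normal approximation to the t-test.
Power ≈ 0.86; the study is adequately powered (power ≥ 0.80)

Power calculation (paired t-test, normal approximation):
z_β = d · √n - z_{α/2}
z_β = 0.48 · √48 - 2.241
z_β = 0.48 · 6.928 - 2.241
z_β = 1.084

Power = Φ(z_β) = Φ(1.084) ≈ 0.861

Effect size d = 0.48 is small by Cohen's convention (0.2/0.5/0.8).

Threshold: power ≥ 0.80 is conventionally adequate.
Power ≈ 0.86 → the study is adequately powered (power ≥ 0.80).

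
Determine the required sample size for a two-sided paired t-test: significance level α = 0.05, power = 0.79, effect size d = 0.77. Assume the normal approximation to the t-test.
n = 13 pairs

Sample size formula (paired t-test, normal approximation):
n = ((z_{α/2} + z_β) / d)²

z_{α/2} = 1.960 (for α = 0.05, two-sided)
z_β = 0.806 (for power = 0.79)
d = 0.77

n = ((1.960 + 0.806) / 0.77)²
n = (3.592)²
n ≈ 12.90
Round up to the next whole number: n = 13 pairs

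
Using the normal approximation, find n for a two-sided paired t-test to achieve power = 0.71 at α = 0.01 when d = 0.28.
n = 125 pairs

Sample size formula (paired t-test, normal approximation):
n = ((z_{α/2} + z_β) / d)²

z_{α/2} = 2.576 (for α = 0.01, two-sided)
z_β = 0.553 (for power = 0.71)
d = 0.28

n = ((2.576 + 0.553) / 0.28)²
n = (11.175)²
n ≈ 124.88
Round up to the next whole number: n = 125 pairs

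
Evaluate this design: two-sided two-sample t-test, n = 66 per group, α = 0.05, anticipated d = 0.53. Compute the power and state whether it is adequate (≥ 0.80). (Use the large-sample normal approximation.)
Power ≈ 0.86; the study is adequately powered (power ≥ 0.80)

Power calculation (two-sample t-test, normal approximation):
z_β = d · √(n/2) - z_{α/2}
z_β = 0.53 · √(66/2) - 1.960
z_β = 0.53 · 5.745 - 1.960
z_β = 1.085

Power = Φ(z_β) = Φ(1.085) ≈ 0.861

Effect size d = 0.53 is medium by Cohen's convention (0.2/0.5/0.8).

Threshold: power ≥ 0.80 is conventionally adequate.
Power ≈ 0.86 → the study is adequately powered (power ≥ 0.80).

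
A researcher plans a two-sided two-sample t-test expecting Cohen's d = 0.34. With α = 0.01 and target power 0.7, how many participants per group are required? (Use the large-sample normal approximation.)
n = 167 per group

Sample size formula (two-sample t-test, normal approximation):
n = 2 · ((z_{α/2} + z_β) / d)²

z_{α/2} = 2.576 (for α = 0.01, two-sided)
z_β = 0.524 (for power = 0.7)
d = 0.34

n = 2 · ((2.576 + 0.524) / 0.34)²
n = 2 · (9.118)²
n ≈ 166.28
Round up to the next whole number: n = 167 per group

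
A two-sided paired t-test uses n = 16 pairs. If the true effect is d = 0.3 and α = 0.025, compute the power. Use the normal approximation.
Power ≈ 0.15

Power calculation (paired t-test, normal approximation):
z_β = d · √n - z_{α/2}
z_β = 0.3 · √16 - 2.241
z_β = 0.3 · 4.000 - 2.241
z_β = -1.041

Power = Φ(z_β) = Φ(-1.041) ≈ 0.149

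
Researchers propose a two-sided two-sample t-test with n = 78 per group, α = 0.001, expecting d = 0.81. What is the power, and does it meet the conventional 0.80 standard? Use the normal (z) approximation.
Power ≈ 0.96; the study is adequately powered (power ≥ 0.80)

Power calculation (two-sample t-test, normal approximation):
z_β = d · √(n/2) - z_{α/2}
z_β = 0.81 · √(78/2) - 3.291
z_β = 0.81 · 6.245 - 3.291
z_β = 1.768

Power = Φ(z_β) = Φ(1.768) ≈ 0.961

Effect size d = 0.81 is large by Cohen's convention (0.2/0.5/0.8).

Threshold: power ≥ 0.80 is conventionally adequate.
Power ≈ 0.96 → the study is adequately powered (power ≥ 0.80).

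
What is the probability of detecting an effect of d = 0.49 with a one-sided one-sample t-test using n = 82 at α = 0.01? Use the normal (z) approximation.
Power ≈ 0.98

Power calculation (one-sample t-test, normal approximation):
z_β = d · √n - z_α
z_β = 0.49 · √82 - 2.326
z_β = 0.49 · 9.055 - 2.326
z_β = 2.111

Power = Φ(z_β) = Φ(2.111) ≈ 0.983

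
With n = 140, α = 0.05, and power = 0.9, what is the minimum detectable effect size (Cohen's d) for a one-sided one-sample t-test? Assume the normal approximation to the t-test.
d ≈ 0.25

Minimum detectable effect (one-sample t-test, normal approximation):
d = (z_α + z_β) / √n
d = (1.645 + 1.282) / √140
d = 2.926 / 11.832
d ≈ 0.25

By Cohen's convention (0.2 small / 0.5 medium / 0.8 large): small effect.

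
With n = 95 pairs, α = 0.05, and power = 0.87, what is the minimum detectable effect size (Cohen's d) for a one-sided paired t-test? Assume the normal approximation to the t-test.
d ≈ 0.28

Minimum detectable effect (paired t-test, normal approximation):
d = (z_α + z_β) / √n
d = (1.645 + 1.126) / √95
d = 2.771 / 9.747
d ≈ 0.28

By Cohen's convention (0.2 small / 0.5 medium / 0.8 large): small effect.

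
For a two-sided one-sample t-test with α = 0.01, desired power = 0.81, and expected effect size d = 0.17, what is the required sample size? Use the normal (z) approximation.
n = 413

Sample size formula (one-sample t-test, normal approximation):
n = ((z_{α/2} + z_β) / d)²

z_{α/2} = 2.576 (for α = 0.01, two-sided)
z_β = 0.878 (for power = 0.81)
d = 0.17

n = ((2.576 + 0.878) / 0.17)²
n = (20.318)²
n ≈ 412.82
Round up to the next whole number: n = 413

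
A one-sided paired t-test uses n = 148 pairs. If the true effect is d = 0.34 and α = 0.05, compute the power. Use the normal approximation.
Power ≈ 0.99

Power calculation (paired t-test, normal approximation):
z_β = d · √n - z_α
z_β = 0.34 · √148 - 1.645
z_β = 0.34 · 12.166 - 1.645
z_β = 2.491

Power = Φ(z_β) = Φ(2.491) ≈ 0.994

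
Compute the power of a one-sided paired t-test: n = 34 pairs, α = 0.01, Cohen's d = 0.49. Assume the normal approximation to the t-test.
Power ≈ 0.70

Power calculation (paired t-test, normal approximation):
z_β = d · √n - z_α
z_β = 0.49 · √34 - 2.326
z_β = 0.49 · 5.831 - 2.326
z_β = 0.531

Power = Φ(z_β) = Φ(0.531) ≈ 0.702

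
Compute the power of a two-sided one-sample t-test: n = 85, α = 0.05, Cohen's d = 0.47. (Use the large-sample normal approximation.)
Power ≈ 0.99

Power calculation (one-sample t-test, normal approximation):
z_β = d · √n - z_{α/2}
z_β = 0.47 · √85 - 1.960
z_β = 0.47 · 9.220 - 1.960
z_β = 2.373

Power = Φ(z_β) = Φ(2.373) ≈ 0.991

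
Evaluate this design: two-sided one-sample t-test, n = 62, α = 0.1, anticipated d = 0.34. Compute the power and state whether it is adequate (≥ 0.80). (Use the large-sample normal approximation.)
Power ≈ 0.85; the study is adequately powered (power ≥ 0.80)

Power calculation (one-sample t-test, normal approximation):
z_β = d · √n - z_{α/2}
z_β = 0.34 · √62 - 1.645
z_β = 0.34 · 7.874 - 1.645
z_β = 1.032

Power = Φ(z_β) = Φ(1.032) ≈ 0.849

Effect size d = 0.34 is small by Cohen's convention (0.2/0.5/0.8).

Threshold: power ≥ 0.80 is conventionally adequate.
Power ≈ 0.85 → the study is adequately powered (power ≥ 0.80).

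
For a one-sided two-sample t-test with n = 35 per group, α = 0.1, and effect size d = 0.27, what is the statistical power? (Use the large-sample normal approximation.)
Power ≈ 0.44

Power calculation (two-sample t-test, normal approximation):
z_β = d · √(n/2) - z_α
z_β = 0.27 · √(35/2) - 1.282
z_β = 0.27 · 4.183 - 1.282
z_β = -0.152

Power = Φ(z_β) = Φ(-0.152) ≈ 0.440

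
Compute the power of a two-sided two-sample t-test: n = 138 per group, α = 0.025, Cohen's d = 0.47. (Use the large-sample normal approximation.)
Power ≈ 0.95

Power calculation (two-sample t-test, normal approximation):
z_β = d · √(n/2) - z_{α/2}
z_β = 0.47 · √(138/2) - 2.241
z_β = 0.47 · 8.307 - 2.241
z_β = 1.663

Power = Φ(z_β) = Φ(1.663) ≈ 0.952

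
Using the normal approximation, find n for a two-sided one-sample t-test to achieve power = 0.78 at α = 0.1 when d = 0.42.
n = 34

Sample size formula (one-sample t-test, normal approximation):
n = ((z_{α/2} + z_β) / d)²

z_{α/2} = 1.645 (for α = 0.1, two-sided)
z_β = 0.772 (for power = 0.78)
d = 0.42

n = ((1.645 + 0.772) / 0.42)²
n = (5.755)²
n ≈ 33.12
Round up to the next whole number: n = 34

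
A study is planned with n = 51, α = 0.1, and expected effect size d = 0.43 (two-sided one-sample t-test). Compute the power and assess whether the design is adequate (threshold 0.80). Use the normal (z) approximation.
Power ≈ 0.92; the study is adequately powered (power ≥ 0.80)

Power calculation (one-sample t-test, normal approximation):
z_β = d · √n - z_{α/2}
z_β = 0.43 · √51 - 1.645
z_β = 0.43 · 7.141 - 1.645
z_β = 1.426

Power = Φ(z_β) = Φ(1.426) ≈ 0.923

Effect size d = 0.43 is small by Cohen's convention (0.2/0.5/0.8).

Threshold: power ≥ 0.80 is conventionally adequate.
Power ≈ 0.92 → the study is adequately powered (power ≥ 0.80).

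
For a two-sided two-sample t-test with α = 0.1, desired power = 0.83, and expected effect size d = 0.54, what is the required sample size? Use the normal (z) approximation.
n = 47 per group

Sample size formula (two-sample t-test, normal approximation):
n = 2 · ((z_{α/2} + z_β) / d)²

z_{α/2} = 1.645 (for α = 0.1, two-sided)
z_β = 0.954 (for power = 0.83)
d = 0.54

n = 2 · ((1.645 + 0.954) / 0.54)²
n = 2 · (4.813)²
n ≈ 46.33
Round up to the next whole number: n = 47 per group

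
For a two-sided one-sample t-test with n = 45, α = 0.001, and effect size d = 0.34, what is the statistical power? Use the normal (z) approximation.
Power ≈ 0.16

Power calculation (one-sample t-test, normal approximation):
z_β = d · √n - z_{α/2}
z_β = 0.34 · √45 - 3.291
z_β = 0.34 · 6.708 - 3.291
z_β = -1.010

Power = Φ(z_β) = Φ(-1.010) ≈ 0.156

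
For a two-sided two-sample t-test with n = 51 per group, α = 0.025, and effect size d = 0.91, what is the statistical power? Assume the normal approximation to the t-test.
Power ≈ 0.99

Power calculation (two-sample t-test, normal approximation):
z_β = d · √(n/2) - z_{α/2}
z_β = 0.91 · √(51/2) - 2.241
z_β = 0.91 · 5.050 - 2.241
z_β = 2.354

Power = Φ(z_β) = Φ(2.354) ≈ 0.991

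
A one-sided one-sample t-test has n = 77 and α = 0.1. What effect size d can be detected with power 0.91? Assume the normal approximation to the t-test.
d ≈ 0.30

Minimum detectable effect (one-sample t-test, normal approximation):
d = (z_α + z_β) / √n
d = (1.282 + 1.341) / √77
d = 2.622 / 8.775
d ≈ 0.30

By Cohen's convention (0.2 small / 0.5 medium / 0.8 large): small effect.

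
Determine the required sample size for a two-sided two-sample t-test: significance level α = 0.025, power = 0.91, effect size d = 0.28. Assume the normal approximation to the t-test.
n = 328 per group

Sample size formula (two-sample t-test, normal approximation):
n = 2 · ((z_{α/2} + z_β) / d)²

z_{α/2} = 2.241 (for α = 0.025, two-sided)
z_β = 1.341 (for power = 0.91)
d = 0.28

n = 2 · ((2.241 + 1.341) / 0.28)²
n = 2 · (12.793)²
n ≈ 327.32
Round up to the next whole number: n = 328 per group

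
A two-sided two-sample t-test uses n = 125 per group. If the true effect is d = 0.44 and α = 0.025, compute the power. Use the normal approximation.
Power ≈ 0.89

Power calculation (two-sample t-test, normal approximation):
z_β = d · √(n/2) - z_{α/2}
z_β = 0.44 · √(125/2) - 2.241
z_β = 0.44 · 7.906 - 2.241
z_β = 1.237

Power = Φ(z_β) = Φ(1.237) ≈ 0.892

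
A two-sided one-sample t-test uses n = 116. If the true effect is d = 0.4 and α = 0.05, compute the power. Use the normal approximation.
Power ≈ 0.99

Power calculation (one-sample t-test, normal approximation):
z_β = d · √n - z_{α/2}
z_β = 0.4 · √116 - 1.960
z_β = 0.4 · 10.770 - 1.960
z_β = 2.348

Power = Φ(z_β) = Φ(2.348) ≈ 0.991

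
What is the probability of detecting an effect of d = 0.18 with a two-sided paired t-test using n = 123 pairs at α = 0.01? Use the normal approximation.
Power ≈ 0.28

Power calculation (paired t-test, normal approximation):
z_β = d · √n - z_{α/2}
z_β = 0.18 · √123 - 2.576
z_β = 0.18 · 11.091 - 2.576
z_β = -0.580

Power = Φ(z_β) = Φ(-0.580) ≈ 0.281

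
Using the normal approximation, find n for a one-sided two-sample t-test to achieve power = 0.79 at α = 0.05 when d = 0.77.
n = 21 per group

Sample size formula (two-sample t-test, normal approximation):
n = 2 · ((z_α + z_β) / d)²

z_α = 1.645 (for α = 0.05, one-sided)
z_β = 0.806 (for power = 0.79)
d = 0.77

n = 2 · ((1.645 + 0.806) / 0.77)²
n = 2 · (3.183)²
n ≈ 20.26
Round up to the next whole number: n = 21 per group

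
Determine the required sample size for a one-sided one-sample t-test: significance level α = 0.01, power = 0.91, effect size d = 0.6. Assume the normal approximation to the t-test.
n = 38

Sample size formula (one-sample t-test, normal approximation):
n = ((z_α + z_β) / d)²

z_α = 2.326 (for α = 0.01, one-sided)
z_β = 1.341 (for power = 0.91)
d = 0.6

n = ((2.326 + 1.341) / 0.6)²
n = (6.112)²
n ≈ 37.36
Round up to the next whole number: n = 38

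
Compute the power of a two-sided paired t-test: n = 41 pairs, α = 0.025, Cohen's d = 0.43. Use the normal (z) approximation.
Power ≈ 0.70

Power calculation (paired t-test, normal approximation):
z_β = d · √n - z_{α/2}
z_β = 0.43 · √41 - 2.241
z_β = 0.43 · 6.403 - 2.241
z_β = 0.512

Power = Φ(z_β) = Φ(0.512) ≈ 0.696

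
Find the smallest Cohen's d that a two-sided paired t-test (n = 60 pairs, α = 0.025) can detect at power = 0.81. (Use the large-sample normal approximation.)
d ≈ 0.40

Minimum detectable effect (paired t-test, normal approximation):
d = (z_{α/2} + z_β) / √n
d = (2.241 + 0.878) / √60
d = 3.119 / 7.746
d ≈ 0.40

By Cohen's convention (0.2 small / 0.5 medium / 0.8 large): small effect.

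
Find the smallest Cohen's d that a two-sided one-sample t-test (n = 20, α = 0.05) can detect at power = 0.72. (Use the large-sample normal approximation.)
d ≈ 0.57

Minimum detectable effect (one-sample t-test, normal approximation):
d = (z_{α/2} + z_β) / √n
d = (1.960 + 0.583) / √20
d = 2.543 / 4.472
d ≈ 0.57

By Cohen's convention (0.2 small / 0.5 medium / 0.8 large): medium effect.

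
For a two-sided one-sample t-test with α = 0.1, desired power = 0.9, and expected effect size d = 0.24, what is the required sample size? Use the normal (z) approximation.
n = 149

Sample size formula (one-sample t-test, normal approximation):
n = ((z_{α/2} + z_β) / d)²

z_{α/2} = 1.645 (for α = 0.1, two-sided)
z_β = 1.282 (for power = 0.9)
d = 0.24

n = ((1.645 + 1.282) / 0.24)²
n = (12.196)²
n ≈ 148.74
Round up to the next whole number: n = 149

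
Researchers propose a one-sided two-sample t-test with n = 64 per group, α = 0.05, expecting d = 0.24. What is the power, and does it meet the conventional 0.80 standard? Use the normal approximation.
Power ≈ 0.39; the study is underpowered (power < 0.80)

Power calculation (two-sample t-test, normal approximation):
z_β = d · √(n/2) - z_α
z_β = 0.24 · √(64/2) - 1.645
z_β = 0.24 · 5.657 - 1.645
z_β = -0.287

Power = Φ(z_β) = Φ(-0.287) ≈ 0.387

Effect size d = 0.24 is small by Cohen's convention (0.2/0.5/0.8).

Threshold: power ≥ 0.80 is conventionally adequate.
Power ≈ 0.39 → the study is underpowered (power < 0.80).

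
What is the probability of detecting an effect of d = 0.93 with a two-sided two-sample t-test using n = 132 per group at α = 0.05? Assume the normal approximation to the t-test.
Power ≈ 1.00

Power calculation (two-sample t-test, normal approximation):
z_β = d · √(n/2) - z_{α/2}
z_β = 0.93 · √(132/2) - 1.960
z_β = 0.93 · 8.124 - 1.960
z_β = 5.595

Power = Φ(z_β) = Φ(5.595) ≈ 1.000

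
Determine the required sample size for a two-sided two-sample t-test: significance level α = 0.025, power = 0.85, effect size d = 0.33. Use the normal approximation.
n = 198 per group

Sample size formula (two-sample t-test, normal approximation):
n = 2 · ((z_{α/2} + z_β) / d)²

z_{α/2} = 2.241 (for α = 0.025, two-sided)
z_β = 1.036 (for power = 0.85)
d = 0.33

n = 2 · ((2.241 + 1.036) / 0.33)²
n = 2 · (9.930)²
n ≈ 197.21
Round up to the next whole number: n = 198 per group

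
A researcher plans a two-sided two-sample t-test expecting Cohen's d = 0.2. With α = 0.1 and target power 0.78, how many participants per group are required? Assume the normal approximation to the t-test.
n = 293 per group

Sample size formula (two-sample t-test, normal approximation):
n = 2 · ((z_{α/2} + z_β) / d)²

z_{α/2} = 1.645 (for α = 0.1, two-sided)
z_β = 0.772 (for power = 0.78)
d = 0.2

n = 2 · ((1.645 + 0.772) / 0.2)²
n = 2 · (12.085)²
n ≈ 292.09
Round up to the next whole number: n = 293 per group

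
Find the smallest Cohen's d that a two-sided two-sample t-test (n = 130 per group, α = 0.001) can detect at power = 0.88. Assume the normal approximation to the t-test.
d ≈ 0.55

Minimum detectable effect (two-sample t-test, normal approximation):
d = (z_{α/2} + z_β) / √(n/2)
d = (3.291 + 1.175) / √(130/2)
d = 4.466 / 8.062
d ≈ 0.55

By Cohen's convention (0.2 small / 0.5 medium / 0.8 large): medium effect.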